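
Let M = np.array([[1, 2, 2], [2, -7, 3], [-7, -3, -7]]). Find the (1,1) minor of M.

58

Delete row 1 and column 1; the remaining 2×2 submatrix is [-7 3; -3 -7].
Its determinant is (-7)·(-7) − 3·(-3) = 58.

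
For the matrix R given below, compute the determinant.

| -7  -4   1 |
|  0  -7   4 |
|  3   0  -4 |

det(R) = -223

Expand along column 1:
  + (-7) · |-7 4; 0 -4| = (-7)·(28 − 0) = -196
  + 3 · |-4 1; -7 4| = 3·(-16 − (-7)) = -27
Sum: (-196) + (-27) = -223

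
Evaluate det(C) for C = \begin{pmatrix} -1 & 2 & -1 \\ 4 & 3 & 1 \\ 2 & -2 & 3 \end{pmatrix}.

-17

Expand along column 1:
  + (-1) · |3 1; -2 3| = (-1)·(9 − (-2)) = -11
  − 4 · |2 -1; -2 3| = −4·(6 − 2) = -16
  + 2 · |2 -1; 3 1| = 2·(2 − (-3)) = 10
Sum: (-11) + (-16) + (10) = -17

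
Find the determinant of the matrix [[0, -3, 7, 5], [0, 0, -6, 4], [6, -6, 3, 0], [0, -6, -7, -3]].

Expand along column 1 (it has 3 zeros):
  + (6) · M_31   where M_31 = det([-3 7 5; 0 -6 4; -6 -7 -3]) = -486
det = (+1)·(6)·(-486) = -2916

The determinant is -2916.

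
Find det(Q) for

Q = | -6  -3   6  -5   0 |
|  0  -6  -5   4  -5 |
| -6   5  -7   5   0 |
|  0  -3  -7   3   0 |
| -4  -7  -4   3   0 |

Expand along column 5 (it has 4 zeros):
  − (-5) · M_25   where M_25 = det([-6 -3 6 -5; -6 5 -7 5; 0 -3 -7 3; -4 -7 -4 3]) = 1948
det = (-1)·(-5)·(1948) = 9740

det(Q) = 9740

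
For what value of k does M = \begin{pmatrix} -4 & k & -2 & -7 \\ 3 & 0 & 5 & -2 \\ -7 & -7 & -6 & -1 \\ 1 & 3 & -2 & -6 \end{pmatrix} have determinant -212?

-8

Expanding along the row containing k, det(M) is linear in k: det(M) = (153)·k + (1012).
Set (153)·k + (1012) = -212  ⇒  (153)·k = -1224  ⇒  k = -8.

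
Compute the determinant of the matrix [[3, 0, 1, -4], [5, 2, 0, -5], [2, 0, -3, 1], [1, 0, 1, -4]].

The determinant is 44.

Expand along column 2 (it has 3 zeros):
  + (2) · M_22   where M_22 = det([3 1 -4; 2 -3 1; 1 1 -4]) = 22
det = (+1)·(2)·(22) = 44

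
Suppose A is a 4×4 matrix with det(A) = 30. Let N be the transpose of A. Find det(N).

det(Aᵀ) = det(A).
det(N) = (1)·(30) = 30

30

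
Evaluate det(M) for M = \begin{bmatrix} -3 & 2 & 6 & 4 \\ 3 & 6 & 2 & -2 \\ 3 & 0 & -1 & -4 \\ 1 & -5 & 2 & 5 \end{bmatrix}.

Expand along row 3 (it has 1 zero):
  + (3) · M_31   where M_31 = det([2 6 4; 6 2 -2; -5 2 5]) = -4
  + (-1) · M_33   where M_33 = det([-3 2 4; 3 6 -2; 1 -5 5]) = -178
  − (-4) · M_34   where M_34 = det([-3 2 6; 3 6 2; 1 -5 2]) = -200
det = (+1)·(3)·(-4) + (+1)·(-1)·(-178) + (-1)·(-4)·(-200) = -634

-634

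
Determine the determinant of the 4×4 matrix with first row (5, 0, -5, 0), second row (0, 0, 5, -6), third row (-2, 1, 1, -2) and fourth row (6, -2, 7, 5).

-355

Expand along row 1 (it has 2 zeros):
  + (5) · M_11   where M_11 = det([0 5 -6; 1 1 -2; -2 7 5]) = -59
  + (-5) · M_13   where M_13 = det([0 0 -6; -2 1 -2; 6 -2 5]) = 12
det = (+1)·(5)·(-59) + (+1)·(-5)·(12) = -355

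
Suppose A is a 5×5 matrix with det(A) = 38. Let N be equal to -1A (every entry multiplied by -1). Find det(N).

|N| = -38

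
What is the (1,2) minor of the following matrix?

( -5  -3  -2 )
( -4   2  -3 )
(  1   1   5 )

Delete row 1 and column 2; the remaining 2×2 submatrix is [-4 -3; 1 5].
Its determinant is (-4)·5 − (-3)·1 = -17.

-17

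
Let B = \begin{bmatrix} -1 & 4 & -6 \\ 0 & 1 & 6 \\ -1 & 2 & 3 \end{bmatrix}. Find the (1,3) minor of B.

1

Delete row 1 and column 3; the remaining 2×2 submatrix is [0 1; -1 2].
Its determinant is 0·2 − 1·(-1) = 1.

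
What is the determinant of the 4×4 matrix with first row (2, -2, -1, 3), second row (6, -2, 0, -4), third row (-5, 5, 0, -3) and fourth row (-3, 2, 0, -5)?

102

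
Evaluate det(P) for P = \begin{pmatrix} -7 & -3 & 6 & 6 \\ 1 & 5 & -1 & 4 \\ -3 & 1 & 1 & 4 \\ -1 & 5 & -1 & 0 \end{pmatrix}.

-264

Expand along row 4 (it has 1 zero):
  − (-1) · M_41   where M_41 = det([-3 6 6; 5 -1 4; 1 1 4]) = -36
  + (5) · M_42   where M_42 = det([-7 6 6; 1 -1 4; -3 1 4]) = -52
  − (-1) · M_43   where M_43 = det([-7 -3 6; 1 5 4; -3 1 4]) = 32
det = (-1)·(-1)·(-36) + (+1)·(5)·(-52) + (-1)·(-1)·(32) = -264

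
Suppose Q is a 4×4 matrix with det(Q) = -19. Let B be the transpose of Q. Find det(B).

det(Qᵀ) = det(Q).
det(B) = (1)·(-19) = -19

The determinant is -19.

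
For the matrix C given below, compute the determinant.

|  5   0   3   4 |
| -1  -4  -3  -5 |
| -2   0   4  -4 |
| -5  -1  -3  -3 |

-242

Expand along column 2 (it has 2 zeros):
  + (-4) · M_22   where M_22 = det([5 3 4; -2 4 -4; -5 -3 -3]) = 26
  + (-1) · M_42   where M_42 = det([5 3 4; -1 -3 -5; -2 4 -4]) = 138
det = (+1)·(-4)·(26) + (+1)·(-1)·(138) = -242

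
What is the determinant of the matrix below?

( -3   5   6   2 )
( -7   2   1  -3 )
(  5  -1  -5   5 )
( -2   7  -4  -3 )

Expand along row 1:
  + (-3) · M_11   where M_11 = det([2 1 -3; -1 -5 5; 7 -4 -3]) = -15
  − (5) · M_12   where M_12 = det([-7 1 -3; 5 -5 5; -2 -4 -3]) = -150
  + (6) · M_13   where M_13 = det([-7 2 -3; 5 -1 5; -2 7 -3]) = 135
  − (2) · M_14   where M_14 = det([-7 2 1; 5 -1 -5; -2 7 -4]) = -180
det = (+1)·(-3)·(-15) + (-1)·(5)·(-150) + (+1)·(6)·(135) + (-1)·(2)·(-180) = 1965

The determinant is 1965.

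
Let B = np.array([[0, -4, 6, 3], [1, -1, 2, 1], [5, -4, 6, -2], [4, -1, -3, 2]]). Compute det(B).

det(B) = -165

Expand along row 1 (it has 1 zero):
  − (-4) · M_12   where M_12 = det([1 2 1; 5 6 -2; 4 -3 2]) = -69
  + (6) · M_13   where M_13 = det([1 -1 1; 5 -4 -2; 4 -1 2]) = 19
  − (3) · M_14   where M_14 = det([1 -1 2; 5 -4 6; 4 -1 -3]) = 1
det = (-1)·(-4)·(-69) + (+1)·(6)·(19) + (-1)·(3)·(1) = -165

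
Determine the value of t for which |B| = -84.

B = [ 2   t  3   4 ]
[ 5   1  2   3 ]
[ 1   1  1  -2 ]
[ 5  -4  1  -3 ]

Expanding along the column containing t, det(B) is linear in t: det(B) = (31)·t + (-239).
Set (31)·t + (-239) = -84  ⇒  (31)·t = 155  ⇒  t = 5.

t = 5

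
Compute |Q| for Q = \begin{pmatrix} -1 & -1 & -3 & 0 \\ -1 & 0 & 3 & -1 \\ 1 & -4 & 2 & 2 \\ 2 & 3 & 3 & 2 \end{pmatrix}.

Expand along row 1 (it has 1 zero):
  + (-1) · M_11   where M_11 = det([0 3 -1; -4 2 2; 3 3 2]) = 60
  − (-1) · M_12   where M_12 = det([-1 3 -1; 1 2 2; 2 3 2]) = 9
  + (-3) · M_13   where M_13 = det([-1 0 -1; 1 -4 2; 2 3 2]) = 3
det = (+1)·(-1)·(60) + (-1)·(-1)·(9) + (+1)·(-3)·(3) = -60

det(Q) = -60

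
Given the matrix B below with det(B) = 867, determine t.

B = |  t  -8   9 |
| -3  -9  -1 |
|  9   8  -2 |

t = 9

Expanding along the row containing t, det(B) is linear in t: det(B) = (26)·t + (633).
Set (26)·t + (633) = 867  ⇒  (26)·t = 234  ⇒  t = 9.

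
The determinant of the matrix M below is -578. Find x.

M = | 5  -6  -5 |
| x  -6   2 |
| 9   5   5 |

Expanding along the column containing x, det(M) is linear in x: det(M) = (5)·x + (-578).
Set (5)·x + (-578) = -578  ⇒  (5)·x = 0  ⇒  x = 0.

0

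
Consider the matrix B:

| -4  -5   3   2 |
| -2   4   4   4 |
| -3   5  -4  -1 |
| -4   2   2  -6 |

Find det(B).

Expand along row 1:
  + (-4) · M_11   where M_11 = det([4 4 4; 5 -4 -1; 2 2 -6]) = 288
  − (-5) · M_12   where M_12 = det([-2 4 4; -3 -4 -1; -4 2 -6]) = -196
  + (3) · M_13   where M_13 = det([-2 4 4; -3 5 -1; -4 2 -6]) = 56
  − (2) · M_14   where M_14 = det([-2 4 4; -3 5 -4; -4 2 2]) = 108
det = (+1)·(-4)·(288) + (-1)·(-5)·(-196) + (+1)·(3)·(56) + (-1)·(2)·(108) = -2180

-2180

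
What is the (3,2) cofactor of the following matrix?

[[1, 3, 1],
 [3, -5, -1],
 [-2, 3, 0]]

4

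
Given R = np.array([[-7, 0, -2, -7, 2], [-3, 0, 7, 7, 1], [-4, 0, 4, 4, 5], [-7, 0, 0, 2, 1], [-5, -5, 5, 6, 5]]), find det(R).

det(R) = 7095

Expand along column 2 (it has 4 zeros):
  − (-5) · M_52   where M_52 = det([-7 -2 -7 2; -3 7 7 1; -4 4 4 5; -7 0 2 1]) = 1419
det = (-1)·(-5)·(1419) = 7095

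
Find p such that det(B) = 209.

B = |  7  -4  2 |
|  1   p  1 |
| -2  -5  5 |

p = 4

Expanding along the row containing p, det(B) is linear in p: det(B) = (39)·p + (53).
Set (39)·p + (53) = 209  ⇒  (39)·p = 156  ⇒  p = 4.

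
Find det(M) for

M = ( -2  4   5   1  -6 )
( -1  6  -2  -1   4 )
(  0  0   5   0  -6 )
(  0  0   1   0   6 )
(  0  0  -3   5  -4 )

M is block upper-triangular with a 2×2 block and a 3×3 block on the diagonal, so its determinant equals the product of the determinants of the diagonal blocks.
det of the 2×2 block = -8
det of the 3×3 block = -180
det = (-8)·(-180) = 1440

The determinant is 1440.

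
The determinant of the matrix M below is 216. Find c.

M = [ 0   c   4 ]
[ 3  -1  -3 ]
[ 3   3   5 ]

c = -7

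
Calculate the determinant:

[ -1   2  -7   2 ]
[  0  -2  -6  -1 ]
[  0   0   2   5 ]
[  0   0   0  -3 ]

-12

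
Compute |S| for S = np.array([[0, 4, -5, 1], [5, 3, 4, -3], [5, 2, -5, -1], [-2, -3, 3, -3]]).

Expand along row 1 (it has 1 zero):
  − (4) · M_12   where M_12 = det([5 4 -3; 5 -5 -1; -2 3 -3]) = 143
  + (-5) · M_13   where M_13 = det([5 3 -3; 5 2 -1; -2 -3 -3]) = 39
  − (1) · M_14   where M_14 = det([5 3 4; 5 2 -5; -2 -3 3]) = -104
det = (-1)·(4)·(143) + (+1)·(-5)·(39) + (-1)·(1)·(-104) = -663

The determinant is -663.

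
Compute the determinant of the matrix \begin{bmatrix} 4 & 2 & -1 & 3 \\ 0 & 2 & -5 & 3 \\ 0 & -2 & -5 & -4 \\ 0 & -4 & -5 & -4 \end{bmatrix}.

-280

Expand along column 1 (it has 3 zeros):
  + (4) · M_11   where M_11 = det([2 -5 3; -2 -5 -4; -4 -5 -4]) = -70
det = (+1)·(4)·(-70) = -280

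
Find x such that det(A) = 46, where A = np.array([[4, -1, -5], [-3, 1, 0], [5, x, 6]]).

Expanding along the column containing x, det(A) is linear in x: det(A) = (15)·x + (31).
Set (15)·x + (31) = 46  ⇒  (15)·x = 15  ⇒  x = 1.

1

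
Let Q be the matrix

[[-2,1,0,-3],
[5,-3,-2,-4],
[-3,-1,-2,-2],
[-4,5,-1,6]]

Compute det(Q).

det(Q) = 324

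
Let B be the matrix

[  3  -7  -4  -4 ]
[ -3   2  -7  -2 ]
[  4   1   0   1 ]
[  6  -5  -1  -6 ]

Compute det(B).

-1132

Expand along row 3 (it has 1 zero):
  + (4) · M_31   where M_31 = det([-7 -4 -4; 2 -7 -2; -5 -1 -6]) = -220
  − (1) · M_32   where M_32 = det([3 -4 -4; -3 -7 -2; 6 -1 -6]) = 60
  − (1) · M_34   where M_34 = det([3 -7 -4; -3 2 -7; 6 -5 -1]) = 192
det = (+1)·(4)·(-220) + (-1)·(1)·(60) + (-1)·(1)·(192) = -1132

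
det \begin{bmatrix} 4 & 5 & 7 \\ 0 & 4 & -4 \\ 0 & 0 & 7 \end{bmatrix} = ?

The matrix is upper triangular, so the determinant is the product of the diagonal entries:
det = (4) · (4) · (7) = 112

The determinant is 112.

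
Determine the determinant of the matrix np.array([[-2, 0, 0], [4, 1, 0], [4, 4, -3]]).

The matrix is lower triangular, so the determinant is the product of the diagonal entries:
det = (-2) · (1) · (-3) = 6

The determinant is 6.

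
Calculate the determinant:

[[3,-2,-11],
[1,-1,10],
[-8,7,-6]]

-33

Expand along row 1:
  + 3 · |-1 10; 7 -6| = 3·(6 − 70) = -192
  − (-2) · |1 10; -8 -6| = −(-2)·(-6 − (-80)) = 148
  + (-11) · |1 -1; -8 7| = (-11)·(7 − 8) = 11
Sum: (-192) + (148) + (11) = -33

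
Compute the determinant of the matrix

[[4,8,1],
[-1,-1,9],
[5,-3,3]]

Expand along column 1:
  + 4 · |-1 9; -3 3| = 4·(-3 − (-27)) = 96
  − (-1) · |8 1; -3 3| = −(-1)·(24 − (-3)) = 27
  + 5 · |8 1; -1 9| = 5·(72 − (-1)) = 365
Sum: (96) + (27) + (365) = 488

488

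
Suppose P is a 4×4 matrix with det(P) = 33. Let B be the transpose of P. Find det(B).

det(Pᵀ) = det(P).
det(B) = (1)·(33) = 33

det(B) = 33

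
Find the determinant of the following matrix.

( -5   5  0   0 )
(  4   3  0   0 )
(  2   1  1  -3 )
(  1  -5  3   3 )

The matrix is block lower-triangular with a 2×2 block and a 2×2 block on the diagonal, so its determinant equals the product of the determinants of the diagonal blocks.
det of the 2×2 block = -35
det of the 2×2 block = 12
det = (-35)·(12) = -420

The determinant is -420.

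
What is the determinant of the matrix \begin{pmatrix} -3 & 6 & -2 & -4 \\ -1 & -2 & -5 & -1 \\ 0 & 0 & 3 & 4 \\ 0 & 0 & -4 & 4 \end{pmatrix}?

The matrix is block upper-triangular with a 2×2 block and a 2×2 block on the diagonal, so its determinant equals the product of the determinants of the diagonal blocks.
det of the 2×2 block = 12
det of the 2×2 block = 28
det = (12)·(28) = 336

The determinant is 336.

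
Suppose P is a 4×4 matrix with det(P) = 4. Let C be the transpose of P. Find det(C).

4

det(Pᵀ) = det(P).
det(C) = (1)·(4) = 4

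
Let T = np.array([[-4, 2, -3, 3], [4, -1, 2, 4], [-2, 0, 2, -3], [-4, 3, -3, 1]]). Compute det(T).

Expand along row 3 (it has 1 zero):
  + (-2) · M_31   where M_31 = det([2 -3 3; -1 2 4; 3 -3 1]) = -20
  + (2) · M_33   where M_33 = det([-4 2 3; 4 -1 4; -4 3 1]) = 36
  − (-3) · M_34   where M_34 = det([-4 2 -3; 4 -1 2; -4 3 -3]) = -4
det = (+1)·(-2)·(-20) + (+1)·(2)·(36) + (-1)·(-3)·(-4) = 100

The determinant is 100.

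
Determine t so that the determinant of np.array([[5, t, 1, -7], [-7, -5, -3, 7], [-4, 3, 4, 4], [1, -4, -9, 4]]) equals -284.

-1

Expanding along the column containing t, det(M) is linear in t: det(M) = (200)·t + (-84).
Set (200)·t + (-84) = -284  ⇒  (200)·t = -200  ⇒  t = -1.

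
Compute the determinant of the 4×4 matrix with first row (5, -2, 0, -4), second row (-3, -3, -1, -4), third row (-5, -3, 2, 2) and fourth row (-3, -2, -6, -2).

-650

Expand along row 1 (it has 1 zero):
  + (5) · M_11   where M_11 = det([-3 -1 -4; -3 2 2; -2 -6 -2]) = -102
  − (-2) · M_12   where M_12 = det([-3 -1 -4; -5 2 2; -3 -6 -2]) = -152
  − (-4) · M_14   where M_14 = det([-3 -3 -1; -5 -3 2; -3 -2 -6]) = 41
det = (+1)·(5)·(-102) + (-1)·(-2)·(-152) + (-1)·(-4)·(41) = -650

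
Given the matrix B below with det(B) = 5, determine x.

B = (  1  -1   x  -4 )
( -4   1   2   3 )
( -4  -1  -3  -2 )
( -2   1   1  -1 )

-3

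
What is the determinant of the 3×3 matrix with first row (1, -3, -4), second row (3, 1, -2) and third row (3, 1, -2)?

0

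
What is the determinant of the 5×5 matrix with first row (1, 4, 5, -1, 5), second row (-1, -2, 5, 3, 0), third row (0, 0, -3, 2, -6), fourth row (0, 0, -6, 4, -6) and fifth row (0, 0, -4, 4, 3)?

48

The matrix is block upper-triangular with a 2×2 block and a 3×3 block on the diagonal, so its determinant equals the product of the determinants of the diagonal blocks.
det of the 2×2 block = 2
det of the 3×3 block = 24
det = (2)·(24) = 48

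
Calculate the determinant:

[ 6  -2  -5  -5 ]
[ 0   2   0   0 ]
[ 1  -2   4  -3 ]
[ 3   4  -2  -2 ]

The determinant is 42.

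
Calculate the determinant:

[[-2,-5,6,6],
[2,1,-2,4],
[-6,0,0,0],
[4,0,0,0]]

The determinant is 0.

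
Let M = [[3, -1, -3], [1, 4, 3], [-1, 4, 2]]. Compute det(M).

-31

Expand along row 1:
  + 3 · |4 3; 4 2| = 3·(8 − 12) = -12
  − (-1) · |1 3; -1 2| = −(-1)·(2 − (-3)) = 5
  + (-3) · |1 4; -1 4| = (-3)·(4 − (-4)) = -24
Sum: (-12) + (5) + (-24) = -31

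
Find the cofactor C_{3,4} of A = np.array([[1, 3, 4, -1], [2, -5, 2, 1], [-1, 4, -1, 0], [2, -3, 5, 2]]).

Delete row 3 and column 4; the remaining 3×3 submatrix is [1 3 4; 2 -5 2; 2 -3 5].
Its determinant is -21.
The cofactor carries sign (−1)^(3+4) = −1, so C_{3,4} = −(-21) = 21.

21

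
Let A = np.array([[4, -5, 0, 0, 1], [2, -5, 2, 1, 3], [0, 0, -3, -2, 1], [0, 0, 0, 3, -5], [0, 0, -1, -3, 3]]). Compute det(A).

A is block upper-triangular with a 2×2 block and a 3×3 block on the diagonal, so its determinant equals the product of the determinants of the diagonal blocks.
det of the 2×2 block = -10
det of the 3×3 block = 11
det = (-10)·(11) = -110

det(A) = -110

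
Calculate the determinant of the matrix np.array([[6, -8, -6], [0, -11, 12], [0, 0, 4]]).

-264

The matrix is upper triangular, so the determinant is the product of the diagonal entries:
det = (6) · (-11) · (4) = -264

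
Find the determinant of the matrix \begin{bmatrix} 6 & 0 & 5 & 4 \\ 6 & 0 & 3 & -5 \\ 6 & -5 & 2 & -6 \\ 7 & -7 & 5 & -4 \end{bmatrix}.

589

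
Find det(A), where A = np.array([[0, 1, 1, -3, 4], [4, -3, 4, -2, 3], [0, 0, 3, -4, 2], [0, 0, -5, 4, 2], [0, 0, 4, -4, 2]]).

64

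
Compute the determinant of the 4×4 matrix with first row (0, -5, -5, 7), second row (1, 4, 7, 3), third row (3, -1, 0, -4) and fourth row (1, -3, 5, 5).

1092

Expand along row 1 (it has 1 zero):
  − (-5) · M_12   where M_12 = det([1 7 3; 3 0 -4; 1 5 5]) = -68
  + (-5) · M_13   where M_13 = det([1 4 3; 3 -1 -4; 1 -3 5]) = -117
  − (7) · M_14   where M_14 = det([1 4 7; 3 -1 0; 1 -3 5]) = -121
det = (-1)·(-5)·(-68) + (+1)·(-5)·(-117) + (-1)·(7)·(-121) = 1092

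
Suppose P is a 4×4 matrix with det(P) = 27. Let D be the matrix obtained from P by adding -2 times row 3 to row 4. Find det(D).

det(D) = 27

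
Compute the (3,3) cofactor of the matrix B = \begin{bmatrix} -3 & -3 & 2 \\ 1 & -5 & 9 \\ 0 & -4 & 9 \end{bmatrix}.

Delete row 3 and column 3; the remaining 2×2 submatrix is [-3 -3; 1 -5].
Its determinant is (-3)·(-5) − (-3)·1 = 18.
The cofactor carries sign (−1)^(3+3) = +1, so C_{3,3} = +(18) = 18.

18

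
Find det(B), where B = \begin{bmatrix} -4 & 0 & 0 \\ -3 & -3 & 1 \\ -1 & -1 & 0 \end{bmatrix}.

-4

Expand along column 3:
  − 1 · |-4 0; -1 -1| = −1·(4 − 0) = -4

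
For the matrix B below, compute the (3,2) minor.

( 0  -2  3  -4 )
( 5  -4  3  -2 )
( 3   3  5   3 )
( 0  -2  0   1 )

Delete row 3 and column 2; the remaining 3×3 submatrix is [0 3 -4; 5 3 -2; 0 0 1].
Its determinant is -15.

The minor is -15.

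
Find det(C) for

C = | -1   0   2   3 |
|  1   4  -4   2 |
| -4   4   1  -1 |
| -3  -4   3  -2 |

Expand along row 1 (it has 1 zero):
  + (-1) · M_11   where M_11 = det([4 -4 2; 4 1 -1; -4 3 -2]) = -12
  + (2) · M_13   where M_13 = det([1 4 2; -4 4 -1; -3 -4 -2]) = 24
  − (3) · M_14   where M_14 = det([1 4 -4; -4 4 1; -3 -4 3]) = -60
det = (+1)·(-1)·(-12) + (+1)·(2)·(24) + (-1)·(3)·(-60) = 240

det(C) = 240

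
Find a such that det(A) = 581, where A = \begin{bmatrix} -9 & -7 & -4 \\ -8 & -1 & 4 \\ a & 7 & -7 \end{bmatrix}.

Expanding along the row containing a, det(A) is linear in a: det(A) = (-32)·a + (805).
Set (-32)·a + (805) = 581  ⇒  (-32)·a = -224  ⇒  a = 7.

a = 7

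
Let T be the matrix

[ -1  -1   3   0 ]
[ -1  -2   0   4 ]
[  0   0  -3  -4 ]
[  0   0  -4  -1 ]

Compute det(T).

The determinant is -13.

T is block upper-triangular with a 2×2 block and a 2×2 block on the diagonal, so its determinant equals the product of the determinants of the diagonal blocks.
det of the 2×2 block = 1
det of the 2×2 block = -13
det = (1)·(-13) = -13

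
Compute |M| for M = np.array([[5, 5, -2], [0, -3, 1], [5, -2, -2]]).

det(M) = 35

Expand along row 2:
  + (-3) · |5 -2; 5 -2| = (-3)·(-10 − (-10)) = 0
  − 1 · |5 5; 5 -2| = −1·(-10 − 25) = 35
Sum: (0) + (35) = 35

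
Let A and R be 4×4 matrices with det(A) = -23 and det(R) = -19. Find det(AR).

The determinant is 437.

det(AR) = det(A)·det(R) = (-23)·(-19) = 437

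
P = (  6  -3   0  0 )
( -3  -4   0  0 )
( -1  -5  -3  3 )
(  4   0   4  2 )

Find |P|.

P is block lower-triangular with a 2×2 block and a 2×2 block on the diagonal, so its determinant equals the product of the determinants of the diagonal blocks.
det of the 2×2 block = -33
det of the 2×2 block = -18
det = (-33)·(-18) = 594

594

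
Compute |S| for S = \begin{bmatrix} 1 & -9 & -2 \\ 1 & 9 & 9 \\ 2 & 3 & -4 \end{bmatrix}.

|S| = -231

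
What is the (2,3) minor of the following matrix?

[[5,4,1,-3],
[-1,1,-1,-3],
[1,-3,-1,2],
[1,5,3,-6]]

48

Delete row 2 and column 3; the remaining 3×3 submatrix is [5 4 -3; 1 -3 2; 1 5 -6].
Its determinant is 48.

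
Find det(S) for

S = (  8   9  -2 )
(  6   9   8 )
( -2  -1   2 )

det(S) = -68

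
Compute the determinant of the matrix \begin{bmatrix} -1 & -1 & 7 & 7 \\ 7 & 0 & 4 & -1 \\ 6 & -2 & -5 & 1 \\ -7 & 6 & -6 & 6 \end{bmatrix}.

-4009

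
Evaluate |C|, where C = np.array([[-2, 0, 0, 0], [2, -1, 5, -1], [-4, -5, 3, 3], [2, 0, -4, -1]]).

The determinant is 108.

Expand along row 1 (it has 3 zeros):
  + (-2) · M_11   where M_11 = det([-1 5 -1; -5 3 3; 0 -4 -1]) = -54
det = (+1)·(-2)·(-54) = 108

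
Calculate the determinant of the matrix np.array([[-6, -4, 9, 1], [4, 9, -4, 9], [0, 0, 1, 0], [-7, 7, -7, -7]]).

The determinant is 987.

Expand along row 3 (it has 3 zeros):
  + (1) · M_33   where M_33 = det([-6 -4 1; 4 9 9; -7 7 -7]) = 987
det = (+1)·(1)·(987) = 987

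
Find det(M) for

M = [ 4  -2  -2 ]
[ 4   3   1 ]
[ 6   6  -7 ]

det(M) = -188

Expand along row 1:
  + 4 · |3 1; 6 -7| = 4·(-21 − 6) = -108
  − (-2) · |4 1; 6 -7| = −(-2)·(-28 − 6) = -68
  + (-2) · |4 3; 6 6| = (-2)·(24 − 18) = -12
Sum: (-108) + (-68) + (-12) = -188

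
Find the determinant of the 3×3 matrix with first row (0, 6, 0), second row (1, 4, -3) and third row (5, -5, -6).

-54

Expand along row 1:
  − 6 · |1 -3; 5 -6| = −6·(-6 − (-15)) = -54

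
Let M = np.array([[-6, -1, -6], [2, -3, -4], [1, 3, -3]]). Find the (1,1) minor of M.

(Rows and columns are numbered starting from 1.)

21

Delete row 1 and column 1; the remaining 2×2 submatrix is [-3 -4; 3 -3].
Its determinant is (-3)·(-3) − (-4)·3 = 21.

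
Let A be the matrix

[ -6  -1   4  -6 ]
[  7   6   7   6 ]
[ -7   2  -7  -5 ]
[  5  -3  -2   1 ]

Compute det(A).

Expand along row 1:
  + (-6) · M_11   where M_11 = det([6 7 6; 2 -7 -5; -3 -2 1]) = -161
  − (-1) · M_12   where M_12 = det([7 7 6; -7 -7 -5; 5 -2 1]) = 49
  + (4) · M_13   where M_13 = det([7 6 6; -7 2 -5; 5 -3 1]) = -133
  − (-6) · M_14   where M_14 = det([7 6 7; -7 2 -7; 5 -3 -2]) = -392
det = (+1)·(-6)·(-161) + (-1)·(-1)·(49) + (+1)·(4)·(-133) + (-1)·(-6)·(-392) = -1869

det(A) = -1869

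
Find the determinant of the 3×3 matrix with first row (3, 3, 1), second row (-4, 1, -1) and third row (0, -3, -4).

Expand along row 3:
  − (-3) · |3 1; -4 -1| = −(-3)·(-3 − (-4)) = 3
  + (-4) · |3 3; -4 1| = (-4)·(3 − (-12)) = -60
Sum: (3) + (-60) = -57

The determinant is -57.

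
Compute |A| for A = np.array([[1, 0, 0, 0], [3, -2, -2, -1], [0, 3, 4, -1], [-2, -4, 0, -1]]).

Expand along row 1 (it has 3 zeros):
  + (1) · M_11   where M_11 = det([-2 -2 -1; 3 4 -1; -4 0 -1]) = -22
det = (+1)·(1)·(-22) = -22

-22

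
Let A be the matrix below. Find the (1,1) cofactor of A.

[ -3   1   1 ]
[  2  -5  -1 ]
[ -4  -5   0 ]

-5

Delete row 1 and column 1; the remaining 2×2 submatrix is [-5 -1; -5 0].
Its determinant is (-5)·0 − (-1)·(-5) = -5.
The cofactor carries sign (−1)^(1+1) = +1, so C_{1,1} = +(-5) = -5.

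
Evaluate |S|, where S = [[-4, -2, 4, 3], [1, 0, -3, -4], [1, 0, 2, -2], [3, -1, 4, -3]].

87

Expand along column 2 (it has 2 zeros):
  − (-2) · M_12   where M_12 = det([1 -3 -4; 1 2 -2; 3 4 -3]) = 19
  + (-1) · M_42   where M_42 = det([-4 4 3; 1 -3 -4; 1 2 -2]) = -49
det = (-1)·(-2)·(19) + (+1)·(-1)·(-49) = 87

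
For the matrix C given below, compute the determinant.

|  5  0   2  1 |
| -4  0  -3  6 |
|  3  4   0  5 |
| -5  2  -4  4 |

Expand along column 2 (it has 2 zeros):
  − (4) · M_32   where M_32 = det([5 2 1; -4 -3 6; -5 -4 4]) = 33
  + (2) · M_42   where M_42 = det([5 2 1; -4 -3 6; 3 0 5]) = 10
det = (-1)·(4)·(33) + (+1)·(2)·(10) = -112

The determinant is -112.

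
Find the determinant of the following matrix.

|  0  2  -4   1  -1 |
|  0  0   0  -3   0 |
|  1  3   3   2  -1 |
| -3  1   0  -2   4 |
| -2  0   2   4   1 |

Expand along row 2 (it has 4 zeros):
  + (-3) · M_24   where M_24 = det([0 2 -4 -1; 1 3 3 -1; -3 1 0 4; -2 0 2 1]) = 124
det = (+1)·(-3)·(124) = -372

-372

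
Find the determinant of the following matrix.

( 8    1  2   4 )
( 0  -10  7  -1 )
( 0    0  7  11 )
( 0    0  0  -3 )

The matrix is upper triangular, so the determinant is the product of the diagonal entries:
det = (8) · (-10) · (7) · (-3) = 1680

The determinant is 1680.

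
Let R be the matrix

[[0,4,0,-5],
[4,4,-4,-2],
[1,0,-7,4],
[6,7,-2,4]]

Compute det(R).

1000

Expand along row 1 (it has 2 zeros):
  − (4) · M_12   where M_12 = det([4 -4 -2; 1 -7 4; 6 -2 4]) = -240
  − (-5) · M_14   where M_14 = det([4 4 -4; 1 0 -7; 6 7 -2]) = 8
det = (-1)·(4)·(-240) + (-1)·(-5)·(8) = 1000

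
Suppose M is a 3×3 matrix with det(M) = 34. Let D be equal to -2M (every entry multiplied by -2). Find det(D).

For a 3×3 matrix, det(-2M) = (-2)^3·det(M) = -8·det(M).
det(D) = (-8)·(34) = -272

The determinant is -272.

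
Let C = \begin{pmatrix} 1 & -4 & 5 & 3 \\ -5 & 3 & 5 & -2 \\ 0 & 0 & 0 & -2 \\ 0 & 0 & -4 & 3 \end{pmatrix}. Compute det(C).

136

C is block upper-triangular with a 2×2 block and a 2×2 block on the diagonal, so its determinant equals the product of the determinants of the diagonal blocks.
det of the 2×2 block = -17
det of the 2×2 block = -8
det = (-17)·(-8) = 136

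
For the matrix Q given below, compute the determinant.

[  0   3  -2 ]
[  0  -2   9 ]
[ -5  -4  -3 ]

-115

Expand along column 1:
  + (-5) · |3 -2; -2 9| = (-5)·(27 − 4) = -115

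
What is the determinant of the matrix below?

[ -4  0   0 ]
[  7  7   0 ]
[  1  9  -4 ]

The matrix is lower triangular, so the determinant is the product of the diagonal entries:
det = (-4) · (7) · (-4) = 112

The determinant is 112.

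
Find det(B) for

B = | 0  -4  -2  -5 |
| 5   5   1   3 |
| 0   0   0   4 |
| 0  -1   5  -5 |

Expand along row 3 (it has 3 zeros):
  − (4) · M_34   where M_34 = det([0 -4 -2; 5 5 1; 0 -1 5]) = 110
det = (-1)·(4)·(110) = -440

det(B) = -440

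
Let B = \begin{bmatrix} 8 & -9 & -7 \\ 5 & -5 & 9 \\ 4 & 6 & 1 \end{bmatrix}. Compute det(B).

|B| = -1101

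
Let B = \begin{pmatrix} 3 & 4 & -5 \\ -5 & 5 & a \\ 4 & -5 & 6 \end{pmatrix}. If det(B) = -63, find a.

-8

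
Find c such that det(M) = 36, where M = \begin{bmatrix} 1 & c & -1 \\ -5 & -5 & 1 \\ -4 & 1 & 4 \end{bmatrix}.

Expanding along the column containing c, det(M) is linear in c: det(M) = (16)·c + (4).
Set (16)·c + (4) = 36  ⇒  (16)·c = 32  ⇒  c = 2.

2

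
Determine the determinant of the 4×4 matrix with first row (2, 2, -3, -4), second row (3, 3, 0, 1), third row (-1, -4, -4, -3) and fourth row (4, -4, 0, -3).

-373

Expand along column 3 (it has 2 zeros):
  + (-3) · M_13   where M_13 = det([3 3 1; -1 -4 -3; 4 -4 -3]) = -25
  + (-4) · M_33   where M_33 = det([2 2 -4; 3 3 1; 4 -4 -3]) = 112
det = (+1)·(-3)·(-25) + (+1)·(-4)·(112) = -373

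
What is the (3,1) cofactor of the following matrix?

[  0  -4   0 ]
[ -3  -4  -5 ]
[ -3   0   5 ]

Delete row 3 and column 1; the remaining 2×2 submatrix is [-4 0; -4 -5].
Its determinant is (-4)·(-5) − 0·(-4) = 20.
The cofactor carries sign (−1)^(3+1) = +1, so C_{3,1} = +(20) = 20.

The cofactor is 20.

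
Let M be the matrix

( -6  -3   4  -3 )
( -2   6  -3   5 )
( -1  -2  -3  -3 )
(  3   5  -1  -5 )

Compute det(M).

-1995

Expand along row 1:
  + (-6) · M_11   where M_11 = det([6 -3 5; -2 -3 -3; 5 -1 -5]) = 232
  − (-3) · M_12   where M_12 = det([-2 -3 5; -1 -3 -3; 3 -1 -5]) = 68
  + (4) · M_13   where M_13 = det([-2 6 5; -1 -2 -3; 3 5 -5]) = -129
  − (-3) · M_14   where M_14 = det([-2 6 -3; -1 -2 -3; 3 5 -1]) = -97
det = (+1)·(-6)·(232) + (-1)·(-3)·(68) + (+1)·(4)·(-129) + (-1)·(-3)·(-97) = -1995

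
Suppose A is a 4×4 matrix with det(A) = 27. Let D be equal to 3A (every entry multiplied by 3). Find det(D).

For a 4×4 matrix, det(3A) = 3^4·det(A) = 81·det(A).
det(D) = (81)·(27) = 2187

2187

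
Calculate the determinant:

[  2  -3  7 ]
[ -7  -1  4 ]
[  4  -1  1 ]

14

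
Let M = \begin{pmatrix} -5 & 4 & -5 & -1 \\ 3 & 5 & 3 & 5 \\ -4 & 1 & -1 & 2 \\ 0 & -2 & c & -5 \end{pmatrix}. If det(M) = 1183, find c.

Expanding along the column containing c, det(M) is linear in c: det(M) = (152)·c + (423).
Set (152)·c + (423) = 1183  ⇒  (152)·c = 760  ⇒  c = 5.

5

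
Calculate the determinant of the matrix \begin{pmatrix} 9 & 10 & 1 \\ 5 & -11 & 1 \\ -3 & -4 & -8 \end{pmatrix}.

1145

Expand along row 1:
  + 9 · |-11 1; -4 -8| = 9·(88 − (-4)) = 828
  − 10 · |5 1; -3 -8| = −10·(-40 − (-3)) = 370
  + 1 · |5 -11; -3 -4| = 1·(-20 − 33) = -53
Sum: (828) + (370) + (-53) = 1145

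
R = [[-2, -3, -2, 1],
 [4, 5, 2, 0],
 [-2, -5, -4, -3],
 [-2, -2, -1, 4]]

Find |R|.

4

Expand along row 2 (it has 1 zero):
  − (4) · M_21   where M_21 = det([-3 -2 1; -5 -4 -3; -2 -1 4]) = 2
  + (5) · M_22   where M_22 = det([-2 -2 1; -2 -4 -3; -2 -1 4]) = 4
  − (2) · M_23   where M_23 = det([-2 -3 1; -2 -5 -3; -2 -2 4]) = 4
det = (-1)·(4)·(2) + (+1)·(5)·(4) + (-1)·(2)·(4) = 4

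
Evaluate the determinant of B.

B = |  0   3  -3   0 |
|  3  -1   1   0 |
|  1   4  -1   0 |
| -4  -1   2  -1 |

27

Expand along column 4 (it has 3 zeros):
  + (-1) · M_44   where M_44 = det([0 3 -3; 3 -1 1; 1 4 -1]) = -27
det = (+1)·(-1)·(-27) = 27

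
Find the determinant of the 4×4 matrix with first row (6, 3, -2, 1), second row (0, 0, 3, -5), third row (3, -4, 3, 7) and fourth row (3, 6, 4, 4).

The determinant is 2238.

Expand along row 2 (it has 2 zeros):
  − (3) · M_23   where M_23 = det([6 3 1; 3 -4 7; 3 6 4]) = -291
  + (-5) · M_24   where M_24 = det([6 3 -2; 3 -4 3; 3 6 4]) = -273
det = (-1)·(3)·(-291) + (+1)·(-5)·(-273) = 2238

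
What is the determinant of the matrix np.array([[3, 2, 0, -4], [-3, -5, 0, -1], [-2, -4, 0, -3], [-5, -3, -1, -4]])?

Expand along column 3 (it has 3 zeros):
  − (-1) · M_43   where M_43 = det([3 2 -4; -3 -5 -1; -2 -4 -3]) = 11
det = (-1)·(-1)·(11) = 11

11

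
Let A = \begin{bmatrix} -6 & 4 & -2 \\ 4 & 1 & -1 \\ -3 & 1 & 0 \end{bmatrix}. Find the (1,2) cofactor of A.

Delete row 1 and column 2; the remaining 2×2 submatrix is [4 -1; -3 0].
Its determinant is 4·0 − (-1)·(-3) = -3.
The cofactor carries sign (−1)^(1+2) = −1, so C_{1,2} = −(-3) = 3.

3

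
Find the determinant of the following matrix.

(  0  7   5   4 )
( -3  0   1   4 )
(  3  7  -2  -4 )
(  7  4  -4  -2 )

The determinant is -1016.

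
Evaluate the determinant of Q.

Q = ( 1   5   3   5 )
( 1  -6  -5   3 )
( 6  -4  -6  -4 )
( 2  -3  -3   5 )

Expand along row 1:
  + (1) · M_11   where M_11 = det([-6 -5 3; -4 -6 -4; -3 -3 5]) = 74
  − (5) · M_12   where M_12 = det([1 -5 3; 6 -6 -4; 2 -3 5]) = 130
  + (3) · M_13   where M_13 = det([1 -6 3; 6 -4 -4; 2 -3 5]) = 166
  − (5) · M_14   where M_14 = det([1 -6 -5; 6 -4 -6; 2 -3 -3]) = 8
det = (+1)·(1)·(74) + (-1)·(5)·(130) + (+1)·(3)·(166) + (-1)·(5)·(8) = -118

-118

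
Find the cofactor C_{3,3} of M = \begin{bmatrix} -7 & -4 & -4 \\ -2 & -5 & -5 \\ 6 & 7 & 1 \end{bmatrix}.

27

Delete row 3 and column 3; the remaining 2×2 submatrix is [-7 -4; -2 -5].
Its determinant is (-7)·(-5) − (-4)·(-2) = 27.
The cofactor carries sign (−1)^(3+3) = +1, so C_{3,3} = +(27) = 27.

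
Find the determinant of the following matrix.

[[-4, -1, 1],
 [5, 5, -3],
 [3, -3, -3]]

Expand along row 1:
  + (-4) · |5 -3; -3 -3| = (-4)·(-15 − 9) = 96
  − (-1) · |5 -3; 3 -3| = −(-1)·(-15 − (-9)) = -6
  + 1 · |5 5; 3 -3| = 1·(-15 − 15) = -30
Sum: (96) + (-6) + (-30) = 60

The determinant is 60.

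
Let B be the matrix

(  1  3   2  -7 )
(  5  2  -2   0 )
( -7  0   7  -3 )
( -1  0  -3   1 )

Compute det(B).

Expand along column 2 (it has 2 zeros):
  − (3) · M_12   where M_12 = det([5 -2 0; -7 7 -3; -1 -3 1]) = -30
  + (2) · M_22   where M_22 = det([1 2 -7; -7 7 -3; -1 -3 1]) = -178
det = (-1)·(3)·(-30) + (+1)·(2)·(-178) = -266

det(B) = -266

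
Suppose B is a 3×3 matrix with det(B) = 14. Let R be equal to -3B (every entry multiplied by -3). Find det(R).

det(R) = -378

For a 3×3 matrix, det(-3B) = (-3)^3·det(B) = -27·det(B).
det(R) = (-27)·(14) = -378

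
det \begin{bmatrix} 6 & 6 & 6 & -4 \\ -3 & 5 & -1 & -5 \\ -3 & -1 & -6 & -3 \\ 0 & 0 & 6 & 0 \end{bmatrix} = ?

Expand along row 4 (it has 3 zeros):
  − (6) · M_43   where M_43 = det([6 6 -4; -3 5 -5; -3 -1 -3]) = -156
det = (-1)·(6)·(-156) = 936

The determinant is 936.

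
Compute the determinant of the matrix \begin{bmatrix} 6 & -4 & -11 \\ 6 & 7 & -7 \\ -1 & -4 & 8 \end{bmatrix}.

Expand along column 1:
  + 6 · |7 -7; -4 8| = 6·(56 − 28) = 168
  − 6 · |-4 -11; -4 8| = −6·(-32 − 44) = 456
  + (-1) · |-4 -11; 7 -7| = (-1)·(28 − (-77)) = -105
Sum: (168) + (456) + (-105) = 519

519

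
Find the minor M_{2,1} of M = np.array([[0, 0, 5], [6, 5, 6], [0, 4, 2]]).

-20

Delete row 2 and column 1; the remaining 2×2 submatrix is [0 5; 4 2].
Its determinant is 0·2 − 5·4 = -20.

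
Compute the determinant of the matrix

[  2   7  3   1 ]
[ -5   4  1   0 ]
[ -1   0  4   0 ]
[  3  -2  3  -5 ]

Expand along row 3 (it has 2 zeros):
  + (-1) · M_31   where M_31 = det([7 3 1; 4 1 0; -2 3 -5]) = 39
  + (4) · M_33   where M_33 = det([2 7 1; -5 4 0; 3 -2 -5]) = -217
det = (+1)·(-1)·(39) + (+1)·(4)·(-217) = -907

-907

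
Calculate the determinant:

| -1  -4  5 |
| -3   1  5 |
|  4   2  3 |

-159

Expand along column 1:
  + (-1) · |1 5; 2 3| = (-1)·(3 − 10) = 7
  − (-3) · |-4 5; 2 3| = −(-3)·(-12 − 10) = -66
  + 4 · |-4 5; 1 5| = 4·(-20 − 5) = -100
Sum: (7) + (-66) + (-100) = -159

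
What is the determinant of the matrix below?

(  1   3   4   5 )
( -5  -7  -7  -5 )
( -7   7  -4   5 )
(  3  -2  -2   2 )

Expand along row 1:
  + (1) · M_11   where M_11 = det([-7 -7 -5; 7 -4 5; -2 -2 2]) = 264
  − (3) · M_12   where M_12 = det([-5 -7 -5; -7 -4 5; 3 -2 2]) = -343
  + (4) · M_13   where M_13 = det([-5 -7 -5; -7 7 5; 3 -2 2]) = -288
  − (5) · M_14   where M_14 = det([-5 -7 -7; -7 7 -4; 3 -2 -2]) = 341
det = (+1)·(1)·(264) + (-1)·(3)·(-343) + (+1)·(4)·(-288) + (-1)·(5)·(341) = -1564

-1564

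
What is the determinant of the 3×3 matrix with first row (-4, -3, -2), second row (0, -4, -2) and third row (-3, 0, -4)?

Expand along column 1:
  + (-4) · |-4 -2; 0 -4| = (-4)·(16 − 0) = -64
  + (-3) · |-3 -2; -4 -2| = (-3)·(6 − 8) = 6
Sum: (-64) + (6) = -58

The determinant is -58.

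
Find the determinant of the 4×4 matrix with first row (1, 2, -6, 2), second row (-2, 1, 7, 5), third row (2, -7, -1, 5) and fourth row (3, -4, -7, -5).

-104

Expand along row 1:
  + (1) · M_11   where M_11 = det([1 7 5; -7 -1 5; -4 -7 -5]) = -120
  − (2) · M_12   where M_12 = det([-2 7 5; 2 -1 5; 3 -7 -5]) = 40
  + (-6) · M_13   where M_13 = det([-2 1 5; 2 -7 5; 3 -4 -5]) = -20
  − (2) · M_14   where M_14 = det([-2 1 7; 2 -7 -1; 3 -4 -7]) = 12
det = (+1)·(1)·(-120) + (-1)·(2)·(40) + (+1)·(-6)·(-20) + (-1)·(2)·(12) = -104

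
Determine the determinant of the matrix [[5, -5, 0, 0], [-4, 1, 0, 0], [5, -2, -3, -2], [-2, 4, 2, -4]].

The matrix is block lower-triangular with a 2×2 block and a 2×2 block on the diagonal, so its determinant equals the product of the determinants of the diagonal blocks.
det of the 2×2 block = -15
det of the 2×2 block = 16
det = (-15)·(16) = -240

-240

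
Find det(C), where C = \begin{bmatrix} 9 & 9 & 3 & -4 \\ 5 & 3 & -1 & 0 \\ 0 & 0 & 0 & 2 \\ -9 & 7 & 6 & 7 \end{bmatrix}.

Expand along row 3 (it has 3 zeros):
  − (2) · M_34   where M_34 = det([9 9 3; 5 3 -1; -9 7 6]) = 222
det = (-1)·(2)·(222) = -444

-444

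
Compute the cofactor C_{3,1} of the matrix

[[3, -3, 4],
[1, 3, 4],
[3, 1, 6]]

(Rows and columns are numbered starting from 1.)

Delete row 3 and column 1; the remaining 2×2 submatrix is [-3 4; 3 4].
Its determinant is (-3)·4 − 4·3 = -24.
The cofactor carries sign (−1)^(3+1) = +1, so C_{3,1} = +(-24) = -24.

The cofactor is -24.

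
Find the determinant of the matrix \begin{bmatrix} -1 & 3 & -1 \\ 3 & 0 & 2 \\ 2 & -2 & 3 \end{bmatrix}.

The determinant is -13.

Expand along row 2:
  − 3 · |3 -1; -2 3| = −3·(9 − 2) = -21
  − 2 · |-1 3; 2 -2| = −2·(2 − 6) = 8
Sum: (-21) + (8) = -13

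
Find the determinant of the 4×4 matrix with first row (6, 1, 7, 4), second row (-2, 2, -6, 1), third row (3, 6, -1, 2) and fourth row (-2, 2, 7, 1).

Expand along row 1:
  + (6) · M_11   where M_11 = det([2 -6 1; 6 -1 2; 2 7 1]) = 26
  − (1) · M_12   where M_12 = det([-2 -6 1; 3 -1 2; -2 7 1]) = 91
  + (7) · M_13   where M_13 = det([-2 2 1; 3 6 2; -2 2 1]) = 0
  − (4) · M_14   where M_14 = det([-2 2 -6; 3 6 -1; -2 2 7]) = -234
det = (+1)·(6)·(26) + (-1)·(1)·(91) + (+1)·(7)·(0) + (-1)·(4)·(-234) = 1001

The determinant is 1001.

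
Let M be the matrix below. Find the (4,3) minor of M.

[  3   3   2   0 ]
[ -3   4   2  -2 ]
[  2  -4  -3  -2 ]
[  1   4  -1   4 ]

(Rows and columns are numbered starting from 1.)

The minor is -78.

Delete row 4 and column 3; the remaining 3×3 submatrix is [3 3 0; -3 4 -2; 2 -4 -2].
Its determinant is -78.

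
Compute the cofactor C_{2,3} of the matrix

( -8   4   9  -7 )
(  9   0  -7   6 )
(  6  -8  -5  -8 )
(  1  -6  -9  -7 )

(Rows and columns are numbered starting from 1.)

Delete row 2 and column 3; the remaining 3×3 submatrix is [-8 4 -7; 6 -8 -8; 1 -6 -7].
Its determinant is 268.
The cofactor carries sign (−1)^(2+3) = −1, so C_{2,3} = −(268) = -268.

The cofactor is -268.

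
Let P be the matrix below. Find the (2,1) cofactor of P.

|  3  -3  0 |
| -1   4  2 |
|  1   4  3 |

Delete row 2 and column 1; the remaining 2×2 submatrix is [-3 0; 4 3].
Its determinant is (-3)·3 − 0·4 = -9.
The cofactor carries sign (−1)^(2+1) = −1, so C_{2,1} = −(-9) = 9.

The cofactor is 9.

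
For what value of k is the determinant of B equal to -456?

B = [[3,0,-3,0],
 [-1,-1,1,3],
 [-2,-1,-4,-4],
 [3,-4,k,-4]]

Expanding along the row containing k, det(B) is linear in k: det(B) = (-21)·k + (-351).
Set (-21)·k + (-351) = -456  ⇒  (-21)·k = -105  ⇒  k = 5.

k = 5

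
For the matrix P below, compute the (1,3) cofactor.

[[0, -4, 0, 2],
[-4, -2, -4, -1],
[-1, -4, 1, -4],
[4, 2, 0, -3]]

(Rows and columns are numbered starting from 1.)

Delete row 1 and column 3; the remaining 3×3 submatrix is [-4 -2 -1; -1 -4 -4; 4 2 -3].
Its determinant is -56.
The cofactor carries sign (−1)^(1+3) = +1, so C_{1,3} = +(-56) = -56.

-56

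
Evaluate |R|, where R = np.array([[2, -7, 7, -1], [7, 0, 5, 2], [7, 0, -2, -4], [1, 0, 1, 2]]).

det(R) = -504

Expand along column 2 (it has 3 zeros):
  − (-7) · M_12   where M_12 = det([7 5 2; 7 -2 -4; 1 1 2]) = -72
det = (-1)·(-7)·(-72) = -504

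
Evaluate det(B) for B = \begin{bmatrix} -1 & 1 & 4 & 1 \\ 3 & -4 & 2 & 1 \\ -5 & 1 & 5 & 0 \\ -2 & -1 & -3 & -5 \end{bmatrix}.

The determinant is 236.

Expand along row 3 (it has 1 zero):
  + (-5) · M_31   where M_31 = det([1 4 1; -4 2 1; -1 -3 -5]) = -77
  − (1) · M_32   where M_32 = det([-1 4 1; 3 2 1; -2 -3 -5]) = 54
  + (5) · M_33   where M_33 = det([-1 1 1; 3 -4 1; -2 -1 -5]) = -19
det = (+1)·(-5)·(-77) + (-1)·(1)·(54) + (+1)·(5)·(-19) = 236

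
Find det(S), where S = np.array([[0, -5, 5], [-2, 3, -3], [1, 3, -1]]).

Expand along row 1:
  − (-5) · |-2 -3; 1 -1| = −(-5)·(2 − (-3)) = 25
  + 5 · |-2 3; 1 3| = 5·(-6 − 3) = -45
Sum: (25) + (-45) = -20

det(S) = -20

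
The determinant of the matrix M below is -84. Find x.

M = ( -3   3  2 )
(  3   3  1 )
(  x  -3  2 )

Expanding along the row containing x, det(M) is linear in x: det(M) = (-3)·x + (-63).
Set (-3)·x + (-63) = -84  ⇒  (-3)·x = -21  ⇒  x = 7.

x = 7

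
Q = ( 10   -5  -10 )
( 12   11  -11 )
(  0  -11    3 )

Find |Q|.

|Q| = 620

Expand along column 1:
  + 10 · |11 -11; -11 3| = 10·(33 − 121) = -880
  − 12 · |-5 -10; -11 3| = −12·(-15 − 110) = 1500
Sum: (-880) + (1500) = 620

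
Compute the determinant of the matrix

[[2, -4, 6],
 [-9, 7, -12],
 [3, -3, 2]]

Expand along row 1:
  + 2 · |7 -12; -3 2| = 2·(14 − 36) = -44
  − (-4) · |-9 -12; 3 2| = −(-4)·(-18 − (-36)) = 72
  + 6 · |-9 7; 3 -3| = 6·(27 − 21) = 36
Sum: (-44) + (72) + (36) = 64

The determinant is 64.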